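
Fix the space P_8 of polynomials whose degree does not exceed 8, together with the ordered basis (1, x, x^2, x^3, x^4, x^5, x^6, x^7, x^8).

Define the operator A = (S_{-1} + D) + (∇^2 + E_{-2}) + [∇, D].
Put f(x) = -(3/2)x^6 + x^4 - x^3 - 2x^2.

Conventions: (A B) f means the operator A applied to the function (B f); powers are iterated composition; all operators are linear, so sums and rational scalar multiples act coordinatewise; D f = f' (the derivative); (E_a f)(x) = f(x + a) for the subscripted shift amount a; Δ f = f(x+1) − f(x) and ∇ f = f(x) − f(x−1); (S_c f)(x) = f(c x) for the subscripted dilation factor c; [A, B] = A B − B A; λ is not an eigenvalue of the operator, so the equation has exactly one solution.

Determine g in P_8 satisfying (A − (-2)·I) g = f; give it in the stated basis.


write g with unknown coordinates in the stated basis and equate coefficients in (A − (-2)·I) g = f
solving from the highest basis element down gives g = -(3/8)x^6 - (9/8)x^5 + (233/32)x^4 - (75/16)x^3 - (4271/64)x^2 + (12413/64)x + 18419/256
check: A g = -(3/4)x^6 + (9/4)x^5 - (217/16)x^4 + (67/8)x^3 + (4207/32)x^2 - (12413/32)x - 18419/128
so A g − (-2)·g = -(3/2)x^6 + x^4 - x^3 - 2x^2 = f ✓

the image equals g(x) = -(3/8)x^6 - (9/8)x^5 + (233/32)x^4 - (75/16)x^3 - (4271/64)x^2 + (12413/64)x + 18419/256


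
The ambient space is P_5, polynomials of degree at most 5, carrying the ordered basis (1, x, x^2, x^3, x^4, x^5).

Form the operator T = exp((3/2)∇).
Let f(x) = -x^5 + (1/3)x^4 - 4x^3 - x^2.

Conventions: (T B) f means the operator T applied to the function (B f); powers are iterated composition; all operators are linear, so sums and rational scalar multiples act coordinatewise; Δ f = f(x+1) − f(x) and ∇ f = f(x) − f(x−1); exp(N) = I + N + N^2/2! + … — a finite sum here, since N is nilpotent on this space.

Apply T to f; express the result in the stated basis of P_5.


order-1 term: -(15/2)x^4 + 17x^3 - 36x^2 + (49/2)x - 13/2
order-2 term: -(45/2)x^3 + 72x^2 - (459/4)x + 255/4
order-3 term: -(135/4)x^2 + (423/4)x - 837/8
order-4 term: -(405/16)x + 837/16
order-5 term: -243/32
the series for exp((3/2)∇) f terminates at order 5
exp((3/2)∇) f = -x^5 - (43/6)x^4 - (19/2)x^3 + (5/4)x^2 - (157/16)x - 85/32

the result is g(x) = -x^5 - (43/6)x^4 - (19/2)x^3 + (5/4)x^2 - (157/16)x - 85/32


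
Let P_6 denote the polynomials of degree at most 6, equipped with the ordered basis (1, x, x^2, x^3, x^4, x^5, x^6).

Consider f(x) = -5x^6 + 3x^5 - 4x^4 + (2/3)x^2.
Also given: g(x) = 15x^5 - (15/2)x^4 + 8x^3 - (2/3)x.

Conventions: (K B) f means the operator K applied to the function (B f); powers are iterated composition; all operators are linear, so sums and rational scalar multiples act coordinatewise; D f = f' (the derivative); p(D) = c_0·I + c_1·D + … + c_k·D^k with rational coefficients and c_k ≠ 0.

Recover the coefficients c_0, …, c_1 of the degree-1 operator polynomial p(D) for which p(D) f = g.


c_0 = 0, c_1 = -1/2

D^0 f = -5x^6 + 3x^5 - 4x^4 + (2/3)x^2
D^1 f = -30x^5 + 15x^4 - 16x^3 + (4/3)x
matching coefficients of g against c_0 f + c_1 Df + … from the top degree down determines the c_i
solution: c_0 = 0, c_1 = -1/2


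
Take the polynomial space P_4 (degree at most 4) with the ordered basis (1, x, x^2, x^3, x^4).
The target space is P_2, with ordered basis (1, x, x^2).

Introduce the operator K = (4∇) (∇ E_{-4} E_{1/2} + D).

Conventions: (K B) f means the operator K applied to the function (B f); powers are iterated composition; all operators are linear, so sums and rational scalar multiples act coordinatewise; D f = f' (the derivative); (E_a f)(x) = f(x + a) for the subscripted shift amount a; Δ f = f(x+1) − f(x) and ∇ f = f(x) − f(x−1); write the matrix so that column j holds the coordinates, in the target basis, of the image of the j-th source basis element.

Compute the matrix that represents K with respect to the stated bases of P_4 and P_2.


the matrix is [[0, 0, 16, -120, 996]; [0, 0, 0, 48, -480]; [0, 0, 0, 0, 96]] (rows listed top to bottom)

image of 1: 0
image of x: 0
image of x^2: 16
image of x^3: 48x - 120
image of x^4: 96x^2 - 480x + 996
each image's coordinates form column j of the matrix


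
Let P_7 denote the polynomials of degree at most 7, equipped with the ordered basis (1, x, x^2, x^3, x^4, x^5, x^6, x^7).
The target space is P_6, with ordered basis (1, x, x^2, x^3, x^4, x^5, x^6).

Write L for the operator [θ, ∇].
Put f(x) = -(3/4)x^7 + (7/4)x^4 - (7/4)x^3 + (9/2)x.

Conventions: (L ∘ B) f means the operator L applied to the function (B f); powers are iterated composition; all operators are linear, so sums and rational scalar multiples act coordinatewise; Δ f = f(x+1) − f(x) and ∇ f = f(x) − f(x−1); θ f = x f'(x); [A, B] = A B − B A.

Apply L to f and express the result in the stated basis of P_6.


the result is g(x) = (21/4)x^6 - (63/2)x^5 + (315/4)x^4 - 112x^3 + 105x^2 - 63x + 13

∇ f = -(21/4)x^6 + (63/4)x^5 - (105/4)x^4 + (133/4)x^3 - (63/2)x^2 + (35/2)x + 1/4
θ ∇ f = -(63/2)x^6 + (315/4)x^5 - 105x^4 + (399/4)x^3 - 63x^2 + (35/2)x
θ f = -(21/4)x^7 + 7x^4 - (21/4)x^3 + (9/2)x
∇ θ f = -(147/4)x^6 + (441/4)x^5 - (735/4)x^4 + (847/4)x^3 - 168x^2 + (161/2)x - 13
[θ, ∇] f = (21/4)x^6 - (63/2)x^5 + (315/4)x^4 - 112x^3 + 105x^2 - 63x + 13


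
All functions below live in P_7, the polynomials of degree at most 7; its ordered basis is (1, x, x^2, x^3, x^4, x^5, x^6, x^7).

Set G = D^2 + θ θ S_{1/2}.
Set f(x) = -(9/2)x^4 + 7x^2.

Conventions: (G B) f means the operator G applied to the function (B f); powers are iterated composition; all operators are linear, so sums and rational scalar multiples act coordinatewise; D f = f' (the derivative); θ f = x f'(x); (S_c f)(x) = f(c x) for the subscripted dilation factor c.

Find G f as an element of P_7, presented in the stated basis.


D f = -18x^3 + 14x
D D f = -54x^2 + 14
S_{1/2} f = -(9/32)x^4 + (7/4)x^2
θ S_{1/2} f = -(9/8)x^4 + (7/2)x^2
θ θ S_{1/2} f = -(9/2)x^4 + 7x^2
(D^2 + θ θ S_{1/2}) f = -(9/2)x^4 - 47x^2 + 14

the result is g(x) = -(9/2)x^4 - 47x^2 + 14


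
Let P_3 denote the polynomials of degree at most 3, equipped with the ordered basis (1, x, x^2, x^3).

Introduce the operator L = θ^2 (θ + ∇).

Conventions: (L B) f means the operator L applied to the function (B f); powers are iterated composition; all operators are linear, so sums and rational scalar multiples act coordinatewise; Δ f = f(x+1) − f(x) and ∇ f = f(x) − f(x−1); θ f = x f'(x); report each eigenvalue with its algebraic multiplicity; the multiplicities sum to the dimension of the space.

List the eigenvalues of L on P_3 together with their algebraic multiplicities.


λ = 0 (multiplicity 1), λ = 1 (multiplicity 1), λ = 8 (multiplicity 1), λ = 27 (multiplicity 1)

image of 1: 0
image of x: x
image of x^2: 8x^2 + 2x
image of x^3: 27x^3 + 12x^2 - 3x
the matrix is upper triangular; its diagonal is (0, 1, 8, 27)
for a triangular matrix the eigenvalues are the diagonal entries, with algebraic multiplicity their repetition count


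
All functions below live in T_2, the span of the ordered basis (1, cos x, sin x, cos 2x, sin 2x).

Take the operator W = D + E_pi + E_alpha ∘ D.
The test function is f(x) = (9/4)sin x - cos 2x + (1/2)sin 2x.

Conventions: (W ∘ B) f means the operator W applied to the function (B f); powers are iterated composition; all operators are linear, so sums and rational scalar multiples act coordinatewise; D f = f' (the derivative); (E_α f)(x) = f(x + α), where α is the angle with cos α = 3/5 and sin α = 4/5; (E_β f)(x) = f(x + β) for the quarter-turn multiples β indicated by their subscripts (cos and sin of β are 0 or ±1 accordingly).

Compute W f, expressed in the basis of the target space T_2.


D f = (9/4)cos x + cos 2x + 2sin 2x
E_pi f = -(9/4)sin x - cos 2x + (1/2)sin 2x
D f = (9/4)cos x + cos 2x + 2sin 2x
E_alpha D f = (27/20)cos x - (9/5)sin x + (41/25)cos 2x - (38/25)sin 2x
(D + E_pi + E_alpha ∘ D) f = (18/5)cos x - (81/20)sin x + (41/25)cos 2x + (49/50)sin 2x

the result is g(x) = (18/5)cos x - (81/20)sin x + (41/25)cos 2x + (49/50)sin 2x


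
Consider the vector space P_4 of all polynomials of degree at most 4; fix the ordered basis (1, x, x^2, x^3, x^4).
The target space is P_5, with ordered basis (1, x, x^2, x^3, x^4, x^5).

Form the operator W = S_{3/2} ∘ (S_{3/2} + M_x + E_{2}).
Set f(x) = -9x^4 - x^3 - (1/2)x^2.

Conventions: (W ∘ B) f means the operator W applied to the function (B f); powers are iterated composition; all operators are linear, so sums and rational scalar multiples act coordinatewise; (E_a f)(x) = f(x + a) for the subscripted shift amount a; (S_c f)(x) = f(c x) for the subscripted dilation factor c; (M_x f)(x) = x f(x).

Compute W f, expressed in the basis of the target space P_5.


S_{3/2} f = -(729/16)x^4 - (27/8)x^3 - (9/8)x^2
M_x f = -9x^5 - x^4 - (1/2)x^3
E_{2} f = -9x^4 - 73x^3 - (445/2)x^2 - 302x - 154
(S_{3/2} + M_x + E_{2}) f = -9x^5 - (889/16)x^4 - (615/8)x^3 - (1789/8)x^2 - 302x - 154
S_{3/2} (S_{3/2} + M_x + E_{2}) f = -(2187/32)x^5 - (72009/256)x^4 - (16605/64)x^3 - (16101/32)x^2 - 453x - 154

the image equals g(x) = -(2187/32)x^5 - (72009/256)x^4 - (16605/64)x^3 - (16101/32)x^2 - 453x - 154


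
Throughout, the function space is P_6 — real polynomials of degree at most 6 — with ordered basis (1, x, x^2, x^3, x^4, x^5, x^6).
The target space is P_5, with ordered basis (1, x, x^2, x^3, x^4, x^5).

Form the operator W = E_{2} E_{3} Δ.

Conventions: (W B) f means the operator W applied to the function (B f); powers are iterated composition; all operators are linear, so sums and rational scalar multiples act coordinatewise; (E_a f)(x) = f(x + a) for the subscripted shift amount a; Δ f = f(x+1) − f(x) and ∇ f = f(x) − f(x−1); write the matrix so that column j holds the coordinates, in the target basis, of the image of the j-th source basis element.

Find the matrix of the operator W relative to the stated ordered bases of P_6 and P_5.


image of 1: 0
image of x: 1
image of x^2: 2x + 11
image of x^3: 3x^2 + 33x + 91
image of x^4: 4x^3 + 66x^2 + 364x + 671
image of x^5: 5x^4 + 110x^3 + 910x^2 + 3355x + 4651
image of x^6: 6x^5 + 165x^4 + 1820x^3 + 10065x^2 + 27906x + 31031
each image's coordinates form column j of the matrix

the matrix is [[0, 1, 11, 91, 671, 4651, 31031]; [0, 0, 2, 33, 364, 3355, 27906]; [0, 0, 0, 3, 66, 910, 10065]; [0, 0, 0, 0, 4, 110, 1820]; [0, 0, 0, 0, 0, 5, 165]; [0, 0, 0, 0, 0, 0, 6]] (rows listed top to bottom)


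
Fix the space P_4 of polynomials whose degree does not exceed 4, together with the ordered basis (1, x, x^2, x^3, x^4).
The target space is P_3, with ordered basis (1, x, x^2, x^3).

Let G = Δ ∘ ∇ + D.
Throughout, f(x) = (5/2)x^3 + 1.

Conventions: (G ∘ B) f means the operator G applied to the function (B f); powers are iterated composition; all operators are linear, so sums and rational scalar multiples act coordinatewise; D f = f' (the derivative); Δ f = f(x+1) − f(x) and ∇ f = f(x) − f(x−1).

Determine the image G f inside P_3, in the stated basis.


the result is g(x) = (15/2)x^2 + 15x

∇ f = (15/2)x^2 - (15/2)x + 5/2
Δ ∇ f = 15x
D f = (15/2)x^2
(Δ ∘ ∇ + D) f = (15/2)x^2 + 15x


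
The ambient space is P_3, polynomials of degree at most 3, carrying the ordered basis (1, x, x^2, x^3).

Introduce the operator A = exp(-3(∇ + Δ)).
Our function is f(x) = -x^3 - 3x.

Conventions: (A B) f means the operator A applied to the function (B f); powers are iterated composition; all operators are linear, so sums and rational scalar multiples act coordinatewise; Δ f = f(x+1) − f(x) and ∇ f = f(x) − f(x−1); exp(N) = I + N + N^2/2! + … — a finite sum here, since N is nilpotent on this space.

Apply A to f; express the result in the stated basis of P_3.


order-1 term: 18x^2 + 24
order-2 term: -108x
order-3 term: 216
the series for exp(-3(∇ + Δ)) f terminates at order 3
exp(-3(∇ + Δ)) f = -x^3 + 18x^2 - 111x + 240

g(x) = -x^3 + 18x^2 - 111x + 240


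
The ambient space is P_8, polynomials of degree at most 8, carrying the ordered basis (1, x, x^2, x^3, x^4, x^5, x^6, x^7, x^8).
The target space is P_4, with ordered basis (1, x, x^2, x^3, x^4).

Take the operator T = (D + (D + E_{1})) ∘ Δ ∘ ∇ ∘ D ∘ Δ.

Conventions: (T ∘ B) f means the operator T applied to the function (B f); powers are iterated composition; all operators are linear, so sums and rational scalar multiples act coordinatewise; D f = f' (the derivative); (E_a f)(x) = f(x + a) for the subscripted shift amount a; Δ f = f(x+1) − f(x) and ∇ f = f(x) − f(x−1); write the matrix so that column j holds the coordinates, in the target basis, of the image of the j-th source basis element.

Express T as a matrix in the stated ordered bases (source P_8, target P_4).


the matrix is [[0, 0, 0, 0, 24, 420, 1620, 6300, 21168]; [0, 0, 0, 0, 0, 120, 2520, 11340, 50400]; [0, 0, 0, 0, 0, 0, 360, 8820, 45360]; [0, 0, 0, 0, 0, 0, 0, 840, 23520]; [0, 0, 0, 0, 0, 0, 0, 0, 1680]] (rows listed top to bottom)

image of 1: 0
image of x: 0
image of x^2: 0
image of x^3: 0
image of x^4: 24
image of x^5: 120x + 420
image of x^6: 360x^2 + 2520x + 1620
image of x^7: 840x^3 + 8820x^2 + 11340x + 6300
image of x^8: 1680x^4 + 23520x^3 + 45360x^2 + 50400x + 21168
each image's coordinates form column j of the matrix


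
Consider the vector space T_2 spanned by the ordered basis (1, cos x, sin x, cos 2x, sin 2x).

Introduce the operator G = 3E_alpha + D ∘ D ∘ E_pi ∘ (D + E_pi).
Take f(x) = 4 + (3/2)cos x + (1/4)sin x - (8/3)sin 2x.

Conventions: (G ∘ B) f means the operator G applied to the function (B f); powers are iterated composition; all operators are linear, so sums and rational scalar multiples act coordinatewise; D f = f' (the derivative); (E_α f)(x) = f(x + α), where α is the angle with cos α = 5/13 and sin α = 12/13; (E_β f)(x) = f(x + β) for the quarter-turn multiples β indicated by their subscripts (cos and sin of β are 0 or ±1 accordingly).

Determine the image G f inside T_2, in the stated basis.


E_alpha f = 4 + (21/26)cos x - (67/52)sin x - (320/169)cos 2x + (952/507)sin 2x
(3E_alpha) f = 12 + (63/26)cos x - (201/52)sin x - (960/169)cos 2x + (952/169)sin 2x
D f = (1/4)cos x - (3/2)sin x - (16/3)cos 2x
E_pi f = 4 - (3/2)cos x - (1/4)sin x - (8/3)sin 2x
(D + E_pi) f = 4 - (5/4)cos x - (7/4)sin x - (16/3)cos 2x - (8/3)sin 2x
E_pi (D + E_pi) f = 4 + (5/4)cos x + (7/4)sin x - (16/3)cos 2x - (8/3)sin 2x
D E_pi (D + E_pi) f = (7/4)cos x - (5/4)sin x - (16/3)cos 2x + (32/3)sin 2x
D D E_pi (D + E_pi) f = -(5/4)cos x - (7/4)sin x + (64/3)cos 2x + (32/3)sin 2x
(3E_alpha + D ∘ D ∘ E_pi ∘ (D + E_pi)) f = 12 + (61/52)cos x - (73/13)sin x + (7936/507)cos 2x + (8264/507)sin 2x

the result is g(x) = 12 + (61/52)cos x - (73/13)sin x + (7936/507)cos 2x + (8264/507)sin 2x


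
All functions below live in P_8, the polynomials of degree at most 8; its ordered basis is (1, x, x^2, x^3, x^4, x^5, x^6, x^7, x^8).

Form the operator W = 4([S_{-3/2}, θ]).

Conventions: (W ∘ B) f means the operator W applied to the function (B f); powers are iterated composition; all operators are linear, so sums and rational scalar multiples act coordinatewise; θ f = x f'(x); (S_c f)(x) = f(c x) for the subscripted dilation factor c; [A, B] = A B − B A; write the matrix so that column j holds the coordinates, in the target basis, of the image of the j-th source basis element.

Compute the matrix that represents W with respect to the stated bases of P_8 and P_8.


image of 1: 0
image of x: 0
image of x^2: 0
image of x^3: 0
image of x^4: 0
image of x^5: 0
image of x^6: 0
image of x^7: 0
image of x^8: 0
each image's coordinates form column j of the matrix

the matrix is [[0, 0, 0, 0, 0, 0, 0, 0, 0]; [0, 0, 0, 0, 0, 0, 0, 0, 0]; [0, 0, 0, 0, 0, 0, 0, 0, 0]; [0, 0, 0, 0, 0, 0, 0, 0, 0]; [0, 0, 0, 0, 0, 0, 0, 0, 0]; [0, 0, 0, 0, 0, 0, 0, 0, 0]; [0, 0, 0, 0, 0, 0, 0, 0, 0]; [0, 0, 0, 0, 0, 0, 0, 0, 0]; [0, 0, 0, 0, 0, 0, 0, 0, 0]] (rows listed top to bottom)


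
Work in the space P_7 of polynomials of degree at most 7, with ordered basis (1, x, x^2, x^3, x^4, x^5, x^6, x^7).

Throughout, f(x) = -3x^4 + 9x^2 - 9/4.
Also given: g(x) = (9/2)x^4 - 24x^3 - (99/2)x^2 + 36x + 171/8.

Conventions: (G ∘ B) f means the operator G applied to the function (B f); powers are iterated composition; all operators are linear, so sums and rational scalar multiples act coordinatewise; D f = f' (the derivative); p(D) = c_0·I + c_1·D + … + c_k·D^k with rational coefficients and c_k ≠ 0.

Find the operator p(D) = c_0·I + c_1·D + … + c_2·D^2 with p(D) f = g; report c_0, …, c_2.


p(D) = -(3/2)·I + 2·D + D^2, i.e. c_0 = -3/2, c_1 = 2, c_2 = 1

D^0 f = -3x^4 + 9x^2 - 9/4
D^1 f = -12x^3 + 18x
D^2 f = -36x^2 + 18
matching coefficients of g against c_0 f + c_1 Df + … from the top degree down determines the c_i
solution: c_0 = -3/2, c_1 = 2, c_2 = 1


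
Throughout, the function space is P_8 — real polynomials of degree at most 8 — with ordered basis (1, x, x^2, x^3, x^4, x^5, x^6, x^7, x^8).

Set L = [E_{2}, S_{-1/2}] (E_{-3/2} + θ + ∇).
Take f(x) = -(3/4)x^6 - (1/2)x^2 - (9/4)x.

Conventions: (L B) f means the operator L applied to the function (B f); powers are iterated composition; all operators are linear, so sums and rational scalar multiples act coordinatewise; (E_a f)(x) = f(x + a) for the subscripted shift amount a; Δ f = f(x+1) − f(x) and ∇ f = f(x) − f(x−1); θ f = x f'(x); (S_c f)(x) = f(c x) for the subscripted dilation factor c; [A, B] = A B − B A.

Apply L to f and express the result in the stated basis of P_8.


E_{-3/2} f = -(3/4)x^6 + (27/4)x^5 - (405/16)x^4 + (405/8)x^3 - (3677/64)x^2 + (2139/64)x - 1611/256
θ f = -(9/2)x^6 - x^2 - (9/4)x
∇ f = -(9/2)x^5 + (45/4)x^4 - 15x^3 + (45/4)x^2 - (11/2)x - 1
(E_{-3/2} + θ + ∇) f = -(21/4)x^6 + (9/4)x^5 - (225/16)x^4 + (285/8)x^3 - (3021/64)x^2 + (1643/64)x - 1867/256
S_{-1/2} (E_{-3/2} + θ + ∇) f = -(21/256)x^6 - (9/128)x^5 - (225/256)x^4 - (285/64)x^3 - (3021/256)x^2 - (1643/128)x - 1867/256
E_{2} S_{-1/2} (E_{-3/2} + θ + ∇) f = -(21/256)x^6 - (135/128)x^5 - (1665/256)x^4 - (1755/64)x^3 - (21741/256)x^2 - (20861/128)x - 35163/256
E_{2} (E_{-3/2} + θ + ∇) f = -(21/4)x^6 - (243/4)x^5 - (4905/16)x^4 - (6615/8)x^3 - (80061/64)x^2 - (64873/64)x - 89283/256
S_{-1/2} E_{2} (E_{-3/2} + θ + ∇) f = -(21/256)x^6 + (243/128)x^5 - (4905/256)x^4 + (6615/64)x^3 - (80061/256)x^2 + (64873/128)x - 89283/256
[E_{2}, S_{-1/2}] (E_{-3/2} + θ + ∇) f = -(189/64)x^5 + (405/32)x^4 - (4185/32)x^3 + (3645/16)x^2 - (42867/64)x + 6765/32

g(x) = -(189/64)x^5 + (405/32)x^4 - (4185/32)x^3 + (3645/16)x^2 - (42867/64)x + 6765/32


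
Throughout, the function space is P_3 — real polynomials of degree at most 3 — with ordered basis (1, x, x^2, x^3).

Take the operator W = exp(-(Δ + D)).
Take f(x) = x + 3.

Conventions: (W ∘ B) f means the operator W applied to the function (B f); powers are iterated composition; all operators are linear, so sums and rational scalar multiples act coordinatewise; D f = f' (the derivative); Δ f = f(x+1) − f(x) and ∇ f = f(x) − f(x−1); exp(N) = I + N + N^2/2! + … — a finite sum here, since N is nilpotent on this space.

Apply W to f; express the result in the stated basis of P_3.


the result is g(x) = x + 1

order-1 term: -2
the series for exp(-(Δ + D)) f terminates at order 1
exp(-(Δ + D)) f = x + 1


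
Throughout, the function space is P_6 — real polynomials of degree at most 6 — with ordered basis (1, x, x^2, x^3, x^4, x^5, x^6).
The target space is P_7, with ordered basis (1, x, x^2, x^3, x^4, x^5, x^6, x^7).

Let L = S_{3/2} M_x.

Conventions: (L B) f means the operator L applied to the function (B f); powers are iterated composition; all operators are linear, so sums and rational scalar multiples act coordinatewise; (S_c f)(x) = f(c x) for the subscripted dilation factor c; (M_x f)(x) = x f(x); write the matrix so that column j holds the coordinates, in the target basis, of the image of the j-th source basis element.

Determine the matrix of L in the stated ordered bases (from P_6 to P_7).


image of 1: (3/2)x
image of x: (9/4)x^2
image of x^2: (27/8)x^3
image of x^3: (81/16)x^4
image of x^4: (243/32)x^5
image of x^5: (729/64)x^6
image of x^6: (2187/128)x^7
each image's coordinates form column j of the matrix

the matrix is [[0, 0, 0, 0, 0, 0, 0]; [3/2, 0, 0, 0, 0, 0, 0]; [0, 9/4, 0, 0, 0, 0, 0]; [0, 0, 27/8, 0, 0, 0, 0]; [0, 0, 0, 81/16, 0, 0, 0]; [0, 0, 0, 0, 243/32, 0, 0]; [0, 0, 0, 0, 0, 729/64, 0]; [0, 0, 0, 0, 0, 0, 2187/128]] (rows listed top to bottom)


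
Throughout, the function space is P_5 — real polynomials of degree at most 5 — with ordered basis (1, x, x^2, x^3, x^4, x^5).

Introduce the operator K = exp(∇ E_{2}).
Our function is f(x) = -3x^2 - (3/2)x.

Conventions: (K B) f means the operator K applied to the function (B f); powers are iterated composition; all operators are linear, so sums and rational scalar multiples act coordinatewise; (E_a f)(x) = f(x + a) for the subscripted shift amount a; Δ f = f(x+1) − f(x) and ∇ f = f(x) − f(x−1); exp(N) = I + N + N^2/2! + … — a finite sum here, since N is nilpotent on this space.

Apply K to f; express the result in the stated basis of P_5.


the result is g(x) = -3x^2 - (15/2)x - 27/2

order-1 term: -6x - 21/2
order-2 term: -3
the series for exp(∇ E_{2}) f terminates at order 2
exp(∇ E_{2}) f = -3x^2 - (15/2)x - 27/2


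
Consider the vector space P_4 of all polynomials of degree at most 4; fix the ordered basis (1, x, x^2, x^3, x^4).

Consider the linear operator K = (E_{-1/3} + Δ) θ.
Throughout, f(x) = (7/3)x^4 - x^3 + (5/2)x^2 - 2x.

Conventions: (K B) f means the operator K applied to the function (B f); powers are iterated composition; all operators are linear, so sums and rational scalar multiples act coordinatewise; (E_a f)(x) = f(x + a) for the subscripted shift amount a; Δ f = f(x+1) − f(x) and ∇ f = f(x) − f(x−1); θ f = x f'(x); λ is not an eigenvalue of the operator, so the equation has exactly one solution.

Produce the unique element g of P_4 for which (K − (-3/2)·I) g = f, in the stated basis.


write g with unknown coordinates in the stated basis and equate coefficients in (K − (-3/2)·I) g = f
solving from the highest basis element down gives g = (14/33)x^4 - (1094/891)x^3 - (859/2079)x^2 + (4028/2079)x + 163424/168399
check: K g = (56/33)x^4 + (250/297)x^3 + (2162/693)x^2 - (3400/693)x - 81712/56133
so K g − (-3/2)·g = (7/3)x^4 - x^3 + (5/2)x^2 - 2x = f ✓

the result is g(x) = (14/33)x^4 - (1094/891)x^3 - (859/2079)x^2 + (4028/2079)x + 163424/168399


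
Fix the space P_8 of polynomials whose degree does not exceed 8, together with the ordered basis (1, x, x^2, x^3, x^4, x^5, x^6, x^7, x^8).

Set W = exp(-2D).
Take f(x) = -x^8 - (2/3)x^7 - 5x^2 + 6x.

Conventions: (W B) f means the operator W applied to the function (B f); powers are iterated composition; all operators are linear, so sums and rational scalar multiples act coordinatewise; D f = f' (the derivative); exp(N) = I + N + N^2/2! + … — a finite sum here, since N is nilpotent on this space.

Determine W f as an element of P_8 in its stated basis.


order-1 term: 16x^7 + (28/3)x^6 + 20x - 12
order-2 term: -112x^6 - 56x^5 - 20
order-3 term: 448x^5 + (560/3)x^4
order-4 term: -1120x^4 - (1120/3)x^3
order-5 term: 1792x^3 + 448x^2
order-6 term: -1792x^2 - (896/3)x
order-7 term: 1024x + 256/3
order-8 term: -256
the series for exp(-2D) f terminates at order 8
exp(-2D) f = -x^8 + (46/3)x^7 - (308/3)x^6 + 392x^5 - (2800/3)x^4 + (4256/3)x^3 - 1349x^2 + (2254/3)x - 608/3

the result is g(x) = -x^8 + (46/3)x^7 - (308/3)x^6 + 392x^5 - (2800/3)x^4 + (4256/3)x^3 - 1349x^2 + (2254/3)x - 608/3


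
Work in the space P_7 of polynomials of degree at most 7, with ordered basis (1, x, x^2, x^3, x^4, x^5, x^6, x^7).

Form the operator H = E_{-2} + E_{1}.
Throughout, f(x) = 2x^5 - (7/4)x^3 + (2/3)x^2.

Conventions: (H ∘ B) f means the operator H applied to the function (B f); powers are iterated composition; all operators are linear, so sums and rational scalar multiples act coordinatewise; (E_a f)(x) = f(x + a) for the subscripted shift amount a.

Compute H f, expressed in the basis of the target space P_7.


E_{-2} f = 2x^5 - 20x^4 + (313/4)x^3 - (893/6)x^2 + (409/3)x - 142/3
E_{1} f = 2x^5 + 10x^4 + (73/4)x^3 + (185/12)x^2 + (73/12)x + 11/12
(E_{-2} + E_{1}) f = 4x^5 - 10x^4 + (193/2)x^3 - (1601/12)x^2 + (1709/12)x - 557/12

g(x) = 4x^5 - 10x^4 + (193/2)x^3 - (1601/12)x^2 + (1709/12)x - 557/12


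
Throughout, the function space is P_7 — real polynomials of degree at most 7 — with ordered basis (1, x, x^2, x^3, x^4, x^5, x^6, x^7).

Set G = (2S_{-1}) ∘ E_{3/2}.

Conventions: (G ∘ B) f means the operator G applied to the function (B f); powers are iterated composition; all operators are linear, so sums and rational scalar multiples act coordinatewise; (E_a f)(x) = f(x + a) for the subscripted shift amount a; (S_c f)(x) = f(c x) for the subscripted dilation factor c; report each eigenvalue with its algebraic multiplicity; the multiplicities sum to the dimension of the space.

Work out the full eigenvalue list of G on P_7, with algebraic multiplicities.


λ = -2 (multiplicity 4), λ = 2 (multiplicity 4)

image of 1: 2
image of x: -2x + 3
image of x^2: 2x^2 - 6x + 9/2
image of x^3: -2x^3 + 9x^2 - (27/2)x + 27/4
image of x^4: 2x^4 - 12x^3 + 27x^2 - 27x + 81/8
image of x^5: -2x^5 + 15x^4 - 45x^3 + (135/2)x^2 - (405/8)x + 243/16
image of x^6: 2x^6 - 18x^5 + (135/2)x^4 - 135x^3 + (1215/8)x^2 - (729/8)x + 729/32
image of x^7: -2x^7 + 21x^6 - (189/2)x^5 + (945/4)x^4 - (2835/8)x^3 + (5103/16)x^2 - (5103/32)x + 2187/64
the matrix is upper triangular; its diagonal is (2, -2, 2, -2, 2, -2, 2, -2)
for a triangular matrix the eigenvalues are the diagonal entries, with algebraic multiplicity their repetition count


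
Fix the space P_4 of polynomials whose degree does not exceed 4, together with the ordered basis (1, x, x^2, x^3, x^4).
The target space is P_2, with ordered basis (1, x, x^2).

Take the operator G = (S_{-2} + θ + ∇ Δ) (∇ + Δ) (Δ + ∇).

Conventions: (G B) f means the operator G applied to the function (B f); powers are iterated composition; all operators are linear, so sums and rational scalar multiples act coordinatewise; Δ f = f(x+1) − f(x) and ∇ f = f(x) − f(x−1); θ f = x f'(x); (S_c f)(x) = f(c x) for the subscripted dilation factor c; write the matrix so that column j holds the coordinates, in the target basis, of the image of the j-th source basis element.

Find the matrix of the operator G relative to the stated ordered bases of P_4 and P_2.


image of 1: 0
image of x: 0
image of x^2: 8
image of x^3: -24x
image of x^4: 288x^2 + 128
each image's coordinates form column j of the matrix

the matrix is [[0, 0, 8, 0, 128]; [0, 0, 0, -24, 0]; [0, 0, 0, 0, 288]] (rows listed top to bottom)


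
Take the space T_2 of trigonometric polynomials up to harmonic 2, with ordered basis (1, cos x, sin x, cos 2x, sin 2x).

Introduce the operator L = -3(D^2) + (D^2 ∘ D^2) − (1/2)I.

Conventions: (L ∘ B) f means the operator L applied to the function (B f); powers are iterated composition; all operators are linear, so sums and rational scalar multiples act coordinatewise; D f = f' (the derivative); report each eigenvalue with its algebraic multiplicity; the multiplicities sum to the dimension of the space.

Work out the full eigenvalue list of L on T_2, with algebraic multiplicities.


λ = -1/2 (multiplicity 1), λ = 7/2 (multiplicity 2), λ = 55/2 (multiplicity 2)

image of 1: -1/2
image of cos x: (7/2)cos x
image of sin x: (7/2)sin x
image of cos 2x: (55/2)cos 2x
image of sin 2x: (55/2)sin 2x
the matrix is diagonal; its diagonal is (-1/2, 7/2, 7/2, 55/2, 55/2)
for a triangular matrix the eigenvalues are the diagonal entries, with algebraic multiplicity their repetition count


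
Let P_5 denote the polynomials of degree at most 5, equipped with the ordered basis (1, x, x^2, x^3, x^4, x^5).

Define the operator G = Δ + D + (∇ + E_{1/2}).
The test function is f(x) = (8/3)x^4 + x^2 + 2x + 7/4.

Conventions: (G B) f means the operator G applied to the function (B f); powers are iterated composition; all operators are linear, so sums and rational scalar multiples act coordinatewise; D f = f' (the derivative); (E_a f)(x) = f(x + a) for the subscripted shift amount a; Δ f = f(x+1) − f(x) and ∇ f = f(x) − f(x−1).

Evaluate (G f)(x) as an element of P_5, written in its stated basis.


Δ f = (32/3)x^3 + 16x^2 + (38/3)x + 17/3
D f = (32/3)x^3 + 2x + 2
∇ f = (32/3)x^3 - 16x^2 + (38/3)x - 5/3
E_{1/2} f = (8/3)x^4 + (16/3)x^3 + 5x^2 + (13/3)x + 19/6
(∇ + E_{1/2}) f = (8/3)x^4 + 16x^3 - 11x^2 + 17x + 3/2
(Δ + D + (∇ + E_{1/2})) f = (8/3)x^4 + (112/3)x^3 + 5x^2 + (95/3)x + 55/6

g(x) = (8/3)x^4 + (112/3)x^3 + 5x^2 + (95/3)x + 55/6


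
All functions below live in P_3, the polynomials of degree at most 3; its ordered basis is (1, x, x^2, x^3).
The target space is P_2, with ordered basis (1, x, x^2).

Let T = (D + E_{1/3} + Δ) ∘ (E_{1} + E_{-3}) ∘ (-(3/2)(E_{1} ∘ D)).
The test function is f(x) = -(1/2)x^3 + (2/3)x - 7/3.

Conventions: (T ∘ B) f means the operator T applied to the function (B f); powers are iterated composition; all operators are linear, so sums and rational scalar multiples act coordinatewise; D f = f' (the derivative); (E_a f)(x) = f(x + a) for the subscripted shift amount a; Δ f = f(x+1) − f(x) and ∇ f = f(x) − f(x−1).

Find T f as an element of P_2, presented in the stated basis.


g(x) = (9/2)x^2 + 21x + 21

D f = -(3/2)x^2 + 2/3
E_{1} D f = -(3/2)x^2 - 3x - 5/6
(-(3/2)(E_{1} ∘ D)) f = (9/4)x^2 + (9/2)x + 5/4
E_{1} (-(3/2)(E_{1} ∘ D)) f = (9/4)x^2 + 9x + 8
E_{-3} (-(3/2)(E_{1} ∘ D)) f = (9/4)x^2 - 9x + 8
(E_{1} + E_{-3}) (-(3/2)(E_{1} ∘ D)) f = (9/2)x^2 + 16
D (E_{1} + E_{-3}) (-(3/2)(E_{1} ∘ D)) f = 9x
E_{1/3} (E_{1} + E_{-3}) (-(3/2)(E_{1} ∘ D)) f = (9/2)x^2 + 3x + 33/2
Δ (E_{1} + E_{-3}) (-(3/2)(E_{1} ∘ D)) f = 9x + 9/2
(D + E_{1/3} + Δ) (E_{1} + E_{-3}) (-(3/2)(E_{1} ∘ D)) f = (9/2)x^2 + 21x + 21


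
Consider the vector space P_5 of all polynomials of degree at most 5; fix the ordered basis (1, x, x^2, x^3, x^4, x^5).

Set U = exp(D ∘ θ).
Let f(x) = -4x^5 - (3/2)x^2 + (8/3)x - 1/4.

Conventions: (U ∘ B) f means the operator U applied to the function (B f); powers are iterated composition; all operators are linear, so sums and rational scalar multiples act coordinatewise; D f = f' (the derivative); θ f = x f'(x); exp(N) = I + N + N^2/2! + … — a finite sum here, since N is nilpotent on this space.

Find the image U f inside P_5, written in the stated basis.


the result is g(x) = -4x^5 - 100x^4 - 800x^3 - (4803/2)x^2 - (7210/3)x - 5767/12

order-1 term: -100x^4 - 6x + 8/3
order-2 term: -800x^3 - 3
order-3 term: -2400x^2
order-4 term: -2400x
order-5 term: -480
the series for exp(D ∘ θ) f terminates at order 5
exp(D ∘ θ) f = -4x^5 - 100x^4 - 800x^3 - (4803/2)x^2 - (7210/3)x - 5767/12


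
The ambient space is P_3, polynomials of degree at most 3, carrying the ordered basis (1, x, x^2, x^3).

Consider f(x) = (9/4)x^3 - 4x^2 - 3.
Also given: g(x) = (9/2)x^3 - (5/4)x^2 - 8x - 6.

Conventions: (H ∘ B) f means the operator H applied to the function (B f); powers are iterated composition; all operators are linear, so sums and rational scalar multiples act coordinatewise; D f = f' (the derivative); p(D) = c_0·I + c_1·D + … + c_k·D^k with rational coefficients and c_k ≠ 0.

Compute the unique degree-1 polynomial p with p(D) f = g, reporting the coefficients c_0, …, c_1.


p(D) = 2·I + D, i.e. c_0 = 2, c_1 = 1

D^0 f = (9/4)x^3 - 4x^2 - 3
D^1 f = (27/4)x^2 - 8x
matching coefficients of g against c_0 f + c_1 Df + … from the top degree down determines the c_i
solution: c_0 = 2, c_1 = 1


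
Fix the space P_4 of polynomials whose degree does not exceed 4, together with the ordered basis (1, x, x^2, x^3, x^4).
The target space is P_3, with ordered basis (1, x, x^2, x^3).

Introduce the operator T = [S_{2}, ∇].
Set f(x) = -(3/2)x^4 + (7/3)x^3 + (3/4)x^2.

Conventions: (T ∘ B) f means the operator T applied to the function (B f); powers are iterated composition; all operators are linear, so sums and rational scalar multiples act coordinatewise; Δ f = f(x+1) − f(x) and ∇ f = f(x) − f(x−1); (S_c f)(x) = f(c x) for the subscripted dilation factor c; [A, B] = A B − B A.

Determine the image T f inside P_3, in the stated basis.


∇ f = -6x^3 + 16x^2 - (23/2)x + 37/12
S_{2} ∇ f = -48x^3 + 64x^2 - 23x + 37/12
S_{2} f = -24x^4 + (56/3)x^3 + 3x^2
∇ S_{2} f = -96x^3 + 200x^2 - 146x + 119/3
[S_{2}, ∇] f = 48x^3 - 136x^2 + 123x - 439/12

the result is g(x) = 48x^3 - 136x^2 + 123x - 439/12


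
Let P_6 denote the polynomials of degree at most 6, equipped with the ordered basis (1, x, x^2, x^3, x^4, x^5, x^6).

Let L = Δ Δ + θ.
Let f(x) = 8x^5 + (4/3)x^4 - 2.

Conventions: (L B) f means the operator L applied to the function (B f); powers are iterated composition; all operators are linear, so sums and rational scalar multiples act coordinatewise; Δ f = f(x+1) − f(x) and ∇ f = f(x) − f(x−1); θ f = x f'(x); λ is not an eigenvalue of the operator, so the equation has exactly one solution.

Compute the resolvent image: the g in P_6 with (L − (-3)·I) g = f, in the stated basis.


write g with unknown coordinates in the stated basis and equate coefficients in (L − (-3)·I) g = f
solving from the highest basis element down gives g = x^5 + (4/21)x^4 - (10/3)x^3 - (436/35)x^2 - (191/14)x + 1076/315
check: L g = 5x^5 + (16/21)x^4 + 10x^3 + (1308/35)x^2 + (573/14)x - 1286/105
so L g − (-3)·g = 8x^5 + (4/3)x^4 - 2 = f ✓

g(x) = x^5 + (4/21)x^4 - (10/3)x^3 - (436/35)x^2 - (191/14)x + 1076/315


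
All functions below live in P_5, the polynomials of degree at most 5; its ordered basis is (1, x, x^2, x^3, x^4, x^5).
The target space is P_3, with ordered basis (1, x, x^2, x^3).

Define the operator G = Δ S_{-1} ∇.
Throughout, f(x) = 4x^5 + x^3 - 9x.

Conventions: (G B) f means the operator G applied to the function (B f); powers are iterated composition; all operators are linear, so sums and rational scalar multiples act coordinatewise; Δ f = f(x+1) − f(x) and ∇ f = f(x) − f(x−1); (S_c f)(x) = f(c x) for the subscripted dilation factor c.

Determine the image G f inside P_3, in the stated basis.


g(x) = 80x^3 + 240x^2 + 286x + 126

∇ f = 20x^4 - 40x^3 + 43x^2 - 23x - 4
S_{-1} ∇ f = 20x^4 + 40x^3 + 43x^2 + 23x - 4
Δ (S_{-1} ∇) f = 80x^3 + 240x^2 + 286x + 126


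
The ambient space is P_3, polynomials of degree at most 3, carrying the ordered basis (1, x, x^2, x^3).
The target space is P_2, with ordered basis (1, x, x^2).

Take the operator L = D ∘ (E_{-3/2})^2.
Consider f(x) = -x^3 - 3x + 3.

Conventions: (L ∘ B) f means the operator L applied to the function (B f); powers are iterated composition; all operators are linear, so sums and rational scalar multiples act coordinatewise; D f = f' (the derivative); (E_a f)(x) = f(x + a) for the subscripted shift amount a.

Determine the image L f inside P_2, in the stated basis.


g(x) = -3x^2 + 18x - 30

E_{-3/2} f = -x^3 + (9/2)x^2 - (39/4)x + 87/8
E_{-3/2} E_{-3/2} f = -x^3 + 9x^2 - 30x + 39
D (E_{-3/2})^2 f = -3x^2 + 18x - 30


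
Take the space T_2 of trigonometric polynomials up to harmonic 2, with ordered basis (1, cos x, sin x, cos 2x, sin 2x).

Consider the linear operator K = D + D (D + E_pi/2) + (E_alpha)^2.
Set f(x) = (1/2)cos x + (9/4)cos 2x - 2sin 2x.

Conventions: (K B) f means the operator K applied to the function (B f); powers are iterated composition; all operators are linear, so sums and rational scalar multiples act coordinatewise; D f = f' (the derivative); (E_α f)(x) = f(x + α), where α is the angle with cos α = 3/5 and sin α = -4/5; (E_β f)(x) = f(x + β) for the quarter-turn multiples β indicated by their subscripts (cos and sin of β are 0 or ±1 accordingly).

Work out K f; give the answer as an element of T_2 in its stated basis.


the result is g(x) = -(57/50)cos x - (1/50)sin x - (29931/2500)cos 2x + (5298/625)sin 2x

D f = -(1/2)sin x - 4cos 2x - (9/2)sin 2x
D f = -(1/2)sin x - 4cos 2x - (9/2)sin 2x
E_pi/2 f = -(1/2)sin x - (9/4)cos 2x + 2sin 2x
(D + E_pi/2) f = -sin x - (25/4)cos 2x - (5/2)sin 2x
D (D + E_pi/2) f = -cos x - 5cos 2x + (25/2)sin 2x
E_alpha f = (3/10)cos x + (2/5)sin x + (129/100)cos 2x + (68/25)sin 2x
E_alpha E_alpha f = -(7/50)cos x + (12/25)sin x - (7431/2500)cos 2x + (298/625)sin 2x
(D + D (D + E_pi/2) + (E_alpha)^2) f = -(57/50)cos x - (1/50)sin x - (29931/2500)cos 2x + (5298/625)sin 2x


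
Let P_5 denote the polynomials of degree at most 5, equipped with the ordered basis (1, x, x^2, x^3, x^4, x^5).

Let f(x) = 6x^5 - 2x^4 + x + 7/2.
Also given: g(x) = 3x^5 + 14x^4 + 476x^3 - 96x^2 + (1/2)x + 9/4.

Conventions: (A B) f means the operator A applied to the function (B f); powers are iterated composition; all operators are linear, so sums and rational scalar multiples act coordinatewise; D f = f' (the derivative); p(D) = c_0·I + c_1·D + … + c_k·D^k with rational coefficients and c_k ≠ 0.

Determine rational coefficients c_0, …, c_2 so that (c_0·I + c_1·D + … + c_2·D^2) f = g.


p(D) = (1/2)·I + (1/2)·D + 4·D^2, i.e. c_0 = 1/2, c_1 = 1/2, c_2 = 4

D^0 f = 6x^5 - 2x^4 + x + 7/2
D^1 f = 30x^4 - 8x^3 + 1
D^2 f = 120x^3 - 24x^2
matching coefficients of g against c_0 f + c_1 Df + … from the top degree down determines the c_i
solution: c_0 = 1/2, c_1 = 1/2, c_2 = 4


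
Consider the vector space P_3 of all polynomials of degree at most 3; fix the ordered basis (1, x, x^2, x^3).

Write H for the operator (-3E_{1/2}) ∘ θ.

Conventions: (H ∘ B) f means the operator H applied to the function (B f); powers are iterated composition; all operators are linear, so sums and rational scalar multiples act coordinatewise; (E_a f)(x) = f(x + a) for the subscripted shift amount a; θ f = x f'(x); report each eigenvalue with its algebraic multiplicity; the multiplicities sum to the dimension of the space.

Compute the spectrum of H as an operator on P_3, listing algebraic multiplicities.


λ = -9 (multiplicity 1), λ = -6 (multiplicity 1), λ = -3 (multiplicity 1), λ = 0 (multiplicity 1)

image of 1: 0
image of x: -3x - 3/2
image of x^2: -6x^2 - 6x - 3/2
image of x^3: -9x^3 - (27/2)x^2 - (27/4)x - 9/8
the matrix is upper triangular; its diagonal is (0, -3, -6, -9)
for a triangular matrix the eigenvalues are the diagonal entries, with algebraic multiplicity their repetition count


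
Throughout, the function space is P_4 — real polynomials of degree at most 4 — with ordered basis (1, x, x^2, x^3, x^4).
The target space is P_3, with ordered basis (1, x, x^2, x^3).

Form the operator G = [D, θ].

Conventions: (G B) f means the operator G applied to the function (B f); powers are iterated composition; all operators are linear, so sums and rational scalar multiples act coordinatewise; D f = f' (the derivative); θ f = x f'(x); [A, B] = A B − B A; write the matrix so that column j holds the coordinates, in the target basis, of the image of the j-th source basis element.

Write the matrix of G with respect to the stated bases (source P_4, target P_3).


the matrix is [[0, 1, 0, 0, 0]; [0, 0, 2, 0, 0]; [0, 0, 0, 3, 0]; [0, 0, 0, 0, 4]] (rows listed top to bottom)

image of 1: 0
image of x: 1
image of x^2: 2x
image of x^3: 3x^2
image of x^4: 4x^3
each image's coordinates form column j of the matrix


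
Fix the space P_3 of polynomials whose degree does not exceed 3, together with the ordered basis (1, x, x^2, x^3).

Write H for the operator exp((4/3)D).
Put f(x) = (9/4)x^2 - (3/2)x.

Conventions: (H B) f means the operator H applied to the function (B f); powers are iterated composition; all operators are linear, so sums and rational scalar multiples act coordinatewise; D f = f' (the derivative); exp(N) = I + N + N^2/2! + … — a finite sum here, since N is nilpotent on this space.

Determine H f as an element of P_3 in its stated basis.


order-1 term: 6x - 2
order-2 term: 4
the series for exp((4/3)D) f terminates at order 2
exp((4/3)D) f = (9/4)x^2 + (9/2)x + 2

g(x) = (9/4)x^2 + (9/2)x + 2
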